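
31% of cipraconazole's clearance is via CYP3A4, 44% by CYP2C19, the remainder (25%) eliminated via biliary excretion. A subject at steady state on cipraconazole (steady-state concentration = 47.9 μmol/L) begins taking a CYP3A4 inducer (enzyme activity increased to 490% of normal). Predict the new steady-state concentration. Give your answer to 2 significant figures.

The CYP3A4 pathway (31% of clearance) rises to 4.9× activity: 0.31 × 4.9 = 1.519.
CYP2C19 (44%) and the residual 25% are unaffected.
Relative clearance = 1.519 + 0.44 + 0.25 = 2.209.
With dosing unchanged, steady-state concentration scales as 1/CL: 47.9 / 2.209 = 22 μmol/L.

22 μmol/L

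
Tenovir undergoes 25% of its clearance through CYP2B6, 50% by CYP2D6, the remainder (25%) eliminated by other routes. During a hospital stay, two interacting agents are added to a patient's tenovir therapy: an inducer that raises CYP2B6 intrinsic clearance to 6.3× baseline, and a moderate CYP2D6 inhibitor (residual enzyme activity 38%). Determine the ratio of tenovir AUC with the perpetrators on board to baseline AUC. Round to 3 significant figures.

0.496

The CYP2B6 pathway (25% of clearance) is boosted to 6.3× activity: 0.25 × 6.3 = 1.575.
The CYP2D6 pathway (50% of clearance) is reduced to 0.38× activity: 0.5 × 0.38 = 0.19.
Non-CYP routes (25%) are unchanged.
New clearance relative to baseline: 1.575 + 0.19 + 0.25 = 2.015.
AUC ∝ 1/CL: fold-change = 1 / 2.015 = 0.496.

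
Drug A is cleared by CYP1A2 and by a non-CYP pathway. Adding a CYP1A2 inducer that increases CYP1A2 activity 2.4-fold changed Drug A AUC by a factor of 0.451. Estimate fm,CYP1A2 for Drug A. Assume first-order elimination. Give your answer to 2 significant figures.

0.87

CL'/CL = 1 / 0.451 = 2.217
2.4·fm + (1 − fm) = 2.217
fm = (2.217 − 1) / (2.4 − 1) = 0.87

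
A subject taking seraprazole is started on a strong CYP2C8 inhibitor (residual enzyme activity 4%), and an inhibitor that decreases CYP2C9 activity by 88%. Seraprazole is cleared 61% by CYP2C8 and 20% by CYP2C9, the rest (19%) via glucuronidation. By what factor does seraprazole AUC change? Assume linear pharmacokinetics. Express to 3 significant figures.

4.19

CYP2C8: 0.61 × 0.04 = 0.0244
CYP2C9: 0.2 × 0.12 = 0.024
Other: 0.19 (unchanged)
Relative clearance = 0.0244 + 0.024 + 0.19 = 0.2384.
Because AUC varies inversely with clearance, the combined effect is 1 / 0.2384 = 4.19.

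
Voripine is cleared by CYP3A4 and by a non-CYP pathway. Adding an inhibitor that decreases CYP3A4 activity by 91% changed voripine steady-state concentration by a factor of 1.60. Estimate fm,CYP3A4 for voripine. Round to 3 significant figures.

CL'/CL = 1 / 1.60 = 0.625
0.09·fm + (1 − fm) = 0.625
fm = (0.625 − 1) / (0.09 − 1) = 0.412

0.412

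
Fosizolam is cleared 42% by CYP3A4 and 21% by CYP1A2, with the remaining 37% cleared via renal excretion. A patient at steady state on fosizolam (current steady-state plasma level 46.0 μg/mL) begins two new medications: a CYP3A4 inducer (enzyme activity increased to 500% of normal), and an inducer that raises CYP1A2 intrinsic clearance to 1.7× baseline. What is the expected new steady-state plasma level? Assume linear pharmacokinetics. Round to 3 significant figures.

The CYP3A4 pathway (42% of clearance) rises to 5× activity: 0.42 × 5 = 2.1.
The CYP1A2 pathway (21% of clearance) rises to 1.7× activity: 0.21 × 1.7 = 0.357.
Non-CYP routes (37%) are unchanged.
CL_new/CL_old = 2.1 + 0.357 + 0.37 = 2.827.
Dividing the baseline by the relative clearance: 46.0 / 2.827 = 16.3 μg/mL.

16.3 μg/mL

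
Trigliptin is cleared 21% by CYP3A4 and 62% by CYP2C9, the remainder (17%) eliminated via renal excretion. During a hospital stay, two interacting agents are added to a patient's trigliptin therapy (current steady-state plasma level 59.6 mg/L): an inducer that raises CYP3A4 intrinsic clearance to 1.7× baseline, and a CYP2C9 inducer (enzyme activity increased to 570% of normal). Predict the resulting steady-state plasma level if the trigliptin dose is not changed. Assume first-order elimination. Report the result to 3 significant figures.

The CYP3A4 pathway (21% of clearance) increases to 1.7× activity: 0.21 × 1.7 = 0.357.
The CYP2C9 pathway (62% of clearance) rises to 5.7× activity: 0.62 × 5.7 = 3.534.
The remaining 17% of clearance is unaffected.
New clearance relative to baseline: 0.357 + 3.534 + 0.17 = 4.061.
New steady-state plasma level = 59.6 / 4.061 = 14.7 mg/L (concentration scales inversely with clearance).

14.7 mg/L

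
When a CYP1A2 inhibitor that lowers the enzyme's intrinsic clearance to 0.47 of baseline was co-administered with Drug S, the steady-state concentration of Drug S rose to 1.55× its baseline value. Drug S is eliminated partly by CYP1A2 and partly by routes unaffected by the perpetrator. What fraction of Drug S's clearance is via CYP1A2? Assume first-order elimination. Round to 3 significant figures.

Write x for the fraction cleared via CYP1A2. The observed steady-state concentration change means clearance fell to 1/1.55 = 0.6452 of baseline.
Only the CYP1A2 route changed, so 0.6452 = x·0.47 + (1 − x), giving x = 0.670.

0.670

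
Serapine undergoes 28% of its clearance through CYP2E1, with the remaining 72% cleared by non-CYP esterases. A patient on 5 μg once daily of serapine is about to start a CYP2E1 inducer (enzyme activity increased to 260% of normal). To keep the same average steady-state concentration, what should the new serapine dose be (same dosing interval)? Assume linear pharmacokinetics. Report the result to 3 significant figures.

The CYP2E1 pathway (28% of clearance) is boosted to 2.6× activity: 0.28 × 2.6 = 0.728.
Non-CYP routes (72%) are unchanged.
Relative clearance = 0.728 + 0.72 = 1.448.
Css,avg = (dose rate)/CL, so holding Css fixed requires dose ∝ CL: 5 × 1.448 = 7.24 μg.

7.24 μg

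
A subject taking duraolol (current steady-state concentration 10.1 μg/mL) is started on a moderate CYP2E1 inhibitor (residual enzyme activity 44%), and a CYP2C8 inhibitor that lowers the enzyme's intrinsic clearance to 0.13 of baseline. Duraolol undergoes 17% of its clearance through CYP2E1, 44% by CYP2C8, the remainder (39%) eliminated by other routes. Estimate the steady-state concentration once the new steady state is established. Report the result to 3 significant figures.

19.3 μg/mL

The CYP2E1 pathway (17% of clearance) is reduced to 0.44× activity: 0.17 × 0.44 = 0.0748.
The CYP2C8 pathway (44% of clearance) drops to 0.13× activity: 0.44 × 0.13 = 0.0572.
The remaining 39% of clearance is unaffected.
New clearance relative to baseline: 0.0748 + 0.0572 + 0.39 = 0.522.
Steady-state concentration ∝ 1/CL: new value = 10.1 / 0.522 = 19.3 μg/mL.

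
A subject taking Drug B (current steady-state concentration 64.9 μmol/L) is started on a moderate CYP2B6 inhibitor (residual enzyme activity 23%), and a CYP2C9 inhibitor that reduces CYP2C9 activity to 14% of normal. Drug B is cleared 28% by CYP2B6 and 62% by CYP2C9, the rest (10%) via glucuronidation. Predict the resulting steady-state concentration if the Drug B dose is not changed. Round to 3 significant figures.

CYP2B6: 0.28 × 0.23 = 0.0644
CYP2C9: 0.62 × 0.14 = 0.0868
Other: 0.1 (unchanged)
CL_new/CL_old = 0.0644 + 0.0868 + 0.1 = 0.2512.
Steady-state concentration ∝ 1/CL: new value = 64.9 / 0.2512 = 258 μmol/L.

258 μmol/L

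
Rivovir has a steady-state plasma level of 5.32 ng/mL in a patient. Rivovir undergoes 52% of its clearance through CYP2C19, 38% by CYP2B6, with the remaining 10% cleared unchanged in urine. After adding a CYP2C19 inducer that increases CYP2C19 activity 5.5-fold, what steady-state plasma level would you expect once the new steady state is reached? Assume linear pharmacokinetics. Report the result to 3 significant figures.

CYP2C19: 0.52 × 5.5 = 2.86
CYP2B6: 0.38 (unchanged)
Other: 0.1 (unchanged)
CL_new/CL_old = 2.86 + 0.38 + 0.1 = 3.34.
New steady-state plasma level = baseline ÷ relative clearance = 5.32 / 3.34 = 1.59 ng/mL.

1.59 ng/mL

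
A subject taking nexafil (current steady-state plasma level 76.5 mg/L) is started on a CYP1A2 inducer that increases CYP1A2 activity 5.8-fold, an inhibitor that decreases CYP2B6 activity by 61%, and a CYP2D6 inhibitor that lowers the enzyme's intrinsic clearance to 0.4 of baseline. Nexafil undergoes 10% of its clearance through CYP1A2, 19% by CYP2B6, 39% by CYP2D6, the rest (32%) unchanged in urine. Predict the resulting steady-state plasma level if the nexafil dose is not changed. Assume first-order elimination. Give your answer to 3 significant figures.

CYP1A2: 0.1 × 5.8 = 0.58
CYP2B6: 0.19 × 0.39 = 0.0741
CYP2D6: 0.39 × 0.4 = 0.156
Other: 0.32 (unchanged)
CL_new/CL_old = 0.58 + 0.0741 + 0.156 + 0.32 = 1.1301.
Steady-state plasma level ∝ 1/CL: new value = 76.5 / 1.1301 = 67.7 mg/L.

67.7 mg/L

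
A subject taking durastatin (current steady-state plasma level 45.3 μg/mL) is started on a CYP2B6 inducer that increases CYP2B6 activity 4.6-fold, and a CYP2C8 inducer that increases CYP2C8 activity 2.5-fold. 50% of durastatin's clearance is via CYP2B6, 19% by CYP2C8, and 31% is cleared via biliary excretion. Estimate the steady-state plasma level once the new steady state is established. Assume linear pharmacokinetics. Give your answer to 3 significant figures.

14.7 μg/mL

CYP2B6: 0.5 × 4.6 = 2.3
CYP2C8: 0.19 × 2.5 = 0.475
Other: 0.31 (unchanged)
CL_new/CL_old = 2.3 + 0.475 + 0.31 = 3.085.
Steady-state plasma level ∝ 1/CL: new value = 45.3 / 3.085 = 14.7 μg/mL.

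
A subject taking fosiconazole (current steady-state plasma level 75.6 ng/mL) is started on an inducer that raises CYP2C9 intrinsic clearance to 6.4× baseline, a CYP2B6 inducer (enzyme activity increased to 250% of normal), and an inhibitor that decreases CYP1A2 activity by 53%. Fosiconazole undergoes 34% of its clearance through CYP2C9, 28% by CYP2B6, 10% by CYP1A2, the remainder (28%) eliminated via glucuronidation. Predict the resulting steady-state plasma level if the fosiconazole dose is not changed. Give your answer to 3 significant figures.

23.6 ng/mL

The CYP2C9 pathway (34% of clearance) increases to 6.4× activity: 0.34 × 6.4 = 2.176.
The CYP2B6 pathway (28% of clearance) is boosted to 2.5× activity: 0.28 × 2.5 = 0.7.
The CYP1A2 pathway (10% of clearance) is reduced to 0.47× activity: 0.1 × 0.47 = 0.047.
Non-CYP routes (28%) are unchanged.
Relative clearance = 2.176 + 0.7 + 0.047 + 0.28 = 3.203.
New steady-state plasma level = 75.6 / 3.203 = 23.6 ng/mL (concentration scales inversely with clearance).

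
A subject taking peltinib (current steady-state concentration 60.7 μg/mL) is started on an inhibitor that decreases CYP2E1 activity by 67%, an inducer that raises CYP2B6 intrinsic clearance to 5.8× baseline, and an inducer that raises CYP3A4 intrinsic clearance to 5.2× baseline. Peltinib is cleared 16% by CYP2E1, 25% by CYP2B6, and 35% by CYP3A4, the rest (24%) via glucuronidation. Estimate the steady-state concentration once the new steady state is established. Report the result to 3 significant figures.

The CYP2E1 pathway (16% of clearance) is reduced to 0.33× activity: 0.16 × 0.33 = 0.0528.
The CYP2B6 pathway (25% of clearance) rises to 5.8× activity: 0.25 × 5.8 = 1.45.
The CYP3A4 pathway (35% of clearance) is boosted to 5.2× activity: 0.35 × 5.2 = 1.82.
Non-CYP routes (24%) are unchanged.
Relative clearance = 0.0528 + 1.45 + 1.82 + 0.24 = 3.5628.
Steady-state concentration ∝ 1/CL: new value = 60.7 / 3.5628 = 17.0 μg/mL.

17.0 μg/mL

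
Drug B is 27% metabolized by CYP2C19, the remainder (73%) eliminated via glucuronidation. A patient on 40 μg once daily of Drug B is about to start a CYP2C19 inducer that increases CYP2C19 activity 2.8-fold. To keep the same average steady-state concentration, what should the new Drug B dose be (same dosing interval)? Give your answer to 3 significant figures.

59.4 μg

CYP2C19: 0.27 × 2.8 = 0.756
Other: 0.73 (unchanged)
Relative clearance = 0.756 + 0.73 = 1.486.
To maintain the same steady-state level, dose must scale with clearance: new dose = 40 × 1.486 = 59.4 μg.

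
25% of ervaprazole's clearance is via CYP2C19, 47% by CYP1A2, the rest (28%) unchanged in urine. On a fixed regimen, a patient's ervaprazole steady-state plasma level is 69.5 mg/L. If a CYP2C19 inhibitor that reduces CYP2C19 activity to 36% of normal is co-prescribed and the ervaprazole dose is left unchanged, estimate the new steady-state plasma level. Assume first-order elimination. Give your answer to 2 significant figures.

CYP2C19: 0.25 × 0.36 = 0.09
CYP1A2: 0.47 (unchanged)
Other: 0.28 (unchanged)
Relative clearance = 0.09 + 0.47 + 0.28 = 0.84.
With dosing unchanged, steady-state plasma level scales as 1/CL: 69.5 / 0.84 = 83 mg/L.

83 mg/L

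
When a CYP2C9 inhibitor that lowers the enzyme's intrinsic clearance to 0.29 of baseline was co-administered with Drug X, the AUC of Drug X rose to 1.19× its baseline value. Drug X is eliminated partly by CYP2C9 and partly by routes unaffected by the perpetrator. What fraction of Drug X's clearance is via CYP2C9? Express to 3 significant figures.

0.225

Let fm be the CYP2C9 fraction. New clearance relative to baseline = fm × 0.29 + (1 − fm).
AUC ratio = 1 / (new CL fraction), so new CL fraction = 1 / 1.19 = 0.8403.
fm × 0.29 + 1 − fm = 0.8403  ⇒  fm × (0.29 − 1) = −0.1597  ⇒  fm = 0.225.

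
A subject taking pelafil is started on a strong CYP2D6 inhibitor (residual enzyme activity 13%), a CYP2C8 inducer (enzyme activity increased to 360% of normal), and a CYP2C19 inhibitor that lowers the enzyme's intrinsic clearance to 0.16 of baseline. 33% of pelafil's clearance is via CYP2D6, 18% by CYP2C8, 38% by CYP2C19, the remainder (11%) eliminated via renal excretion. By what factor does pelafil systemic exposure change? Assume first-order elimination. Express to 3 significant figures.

CYP2D6: 0.33 × 0.13 = 0.0429
CYP2C8: 0.18 × 3.6 = 0.648
CYP2C19: 0.38 × 0.16 = 0.0608
Other: 0.11 (unchanged)
CL_new/CL_old = 0.0429 + 0.648 + 0.0608 + 0.11 = 0.8617.
Because systemic exposure varies inversely with clearance, the combined effect is 1 / 0.8617 = 1.16.

1.16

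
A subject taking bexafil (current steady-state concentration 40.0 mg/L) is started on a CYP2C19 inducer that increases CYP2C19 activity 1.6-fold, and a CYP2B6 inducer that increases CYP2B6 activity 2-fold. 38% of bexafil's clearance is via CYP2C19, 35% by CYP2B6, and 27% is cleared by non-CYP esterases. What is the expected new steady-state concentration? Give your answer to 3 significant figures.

The CYP2C19 pathway (38% of clearance) increases to 1.6× activity: 0.38 × 1.6 = 0.608.
The CYP2B6 pathway (35% of clearance) rises to 2× activity: 0.35 × 2 = 0.7.
Non-CYP routes (27%) are unchanged.
New clearance relative to baseline: 0.608 + 0.7 + 0.27 = 1.578.
Steady-state concentration ∝ 1/CL: new value = 40.0 / 1.578 = 25.3 mg/L.

25.3 mg/L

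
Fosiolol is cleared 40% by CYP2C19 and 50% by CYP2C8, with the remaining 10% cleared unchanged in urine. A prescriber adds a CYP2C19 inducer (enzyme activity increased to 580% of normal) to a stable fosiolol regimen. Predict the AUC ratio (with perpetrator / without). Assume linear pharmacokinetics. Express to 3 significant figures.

CYP2C19: 0.4 × 5.8 = 2.32
CYP2C8: 0.5 (unchanged)
Other: 0.1 (unchanged)
CL_new/CL_old = 2.32 + 0.5 + 0.1 = 2.92.
Since AUC ∝ 1/CL, the ratio is 1 / 2.92 = 0.342.

0.342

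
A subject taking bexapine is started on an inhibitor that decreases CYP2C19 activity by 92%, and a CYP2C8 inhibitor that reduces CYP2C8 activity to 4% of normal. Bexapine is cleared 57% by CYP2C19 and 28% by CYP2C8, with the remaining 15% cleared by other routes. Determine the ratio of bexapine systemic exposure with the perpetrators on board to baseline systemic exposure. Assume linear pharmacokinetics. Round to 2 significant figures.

The CYP2C19 pathway (57% of clearance) drops to 0.08× activity: 0.57 × 0.08 = 0.0456.
The CYP2C8 pathway (28% of clearance) falls to 0.04× activity: 0.28 × 0.04 = 0.0112.
The remaining 15% of clearance is unaffected.
CL_new/CL_old = 0.0456 + 0.0112 + 0.15 = 0.2068.
Because systemic exposure varies inversely with clearance, the combined effect is 1 / 0.2068 = 4.8.

4.8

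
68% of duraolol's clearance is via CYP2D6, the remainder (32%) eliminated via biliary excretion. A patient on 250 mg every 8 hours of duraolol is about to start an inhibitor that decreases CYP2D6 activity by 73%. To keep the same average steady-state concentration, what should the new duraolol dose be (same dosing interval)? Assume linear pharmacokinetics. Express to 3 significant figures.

126 mg

The CYP2D6 pathway (68% of clearance) falls to 0.27× activity: 0.68 × 0.27 = 0.1836.
Non-CYP routes (32%) are unchanged.
New clearance relative to baseline: 0.1836 + 0.32 = 0.5036.
To maintain the same steady-state level, dose must scale with clearance: new dose = 250 × 0.5036 = 126 mg.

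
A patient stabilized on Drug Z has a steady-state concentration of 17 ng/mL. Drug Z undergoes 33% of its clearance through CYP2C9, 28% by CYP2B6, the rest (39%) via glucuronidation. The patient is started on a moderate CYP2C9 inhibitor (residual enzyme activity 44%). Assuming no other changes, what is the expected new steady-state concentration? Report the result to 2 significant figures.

21 ng/mL

The CYP2C9 pathway (33% of clearance) drops to 0.44× activity: 0.33 × 0.44 = 0.1452.
CYP2B6 (28%) and the residual 39% are unaffected.
CL_new/CL_old = 0.1452 + 0.28 + 0.39 = 0.8152.
Steady-state concentration ∝ 1/CL, so new value = 17 / 0.8152 = 21 ng/mL.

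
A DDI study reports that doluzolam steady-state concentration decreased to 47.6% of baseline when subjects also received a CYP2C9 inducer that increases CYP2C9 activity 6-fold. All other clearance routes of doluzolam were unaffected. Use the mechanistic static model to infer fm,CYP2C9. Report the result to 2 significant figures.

0.22

CL'/CL = 1 / 0.476 = 2.101
6·fm + (1 − fm) = 2.101
fm = (2.101 − 1) / (6 − 1) = 0.22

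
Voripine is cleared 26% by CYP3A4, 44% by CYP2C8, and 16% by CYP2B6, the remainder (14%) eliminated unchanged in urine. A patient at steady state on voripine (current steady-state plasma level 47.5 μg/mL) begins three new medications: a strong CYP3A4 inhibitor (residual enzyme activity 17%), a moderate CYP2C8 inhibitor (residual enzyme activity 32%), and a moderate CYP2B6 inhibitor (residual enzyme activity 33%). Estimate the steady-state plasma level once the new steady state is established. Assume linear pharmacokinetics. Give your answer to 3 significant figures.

The CYP3A4 pathway (26% of clearance) drops to 0.17× activity: 0.26 × 0.17 = 0.0442.
The CYP2C8 pathway (44% of clearance) falls to 0.32× activity: 0.44 × 0.32 = 0.1408.
The CYP2B6 pathway (16% of clearance) is reduced to 0.33× activity: 0.16 × 0.33 = 0.0528.
Non-CYP routes (14%) are unchanged.
New clearance relative to baseline: 0.0442 + 0.1408 + 0.0528 + 0.14 = 0.3778.
New steady-state plasma level = 47.5 / 0.3778 = 126 μg/mL (concentration scales inversely with clearance).

126 μg/mL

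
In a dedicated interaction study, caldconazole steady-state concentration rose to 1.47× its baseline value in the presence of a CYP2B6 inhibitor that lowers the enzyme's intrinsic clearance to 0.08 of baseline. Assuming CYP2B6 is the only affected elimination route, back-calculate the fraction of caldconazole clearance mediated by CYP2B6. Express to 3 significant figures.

Let x = fm,CYP2B6. Because steady-state concentration ∝ 1/CL, relative clearance fell to 1/1.47 = 0.6803.
Setting x·0.08 + (1 − x) = 0.6803 and solving: x = (0.6803 − 1)/(0.08 − 1) = 0.348.

0.348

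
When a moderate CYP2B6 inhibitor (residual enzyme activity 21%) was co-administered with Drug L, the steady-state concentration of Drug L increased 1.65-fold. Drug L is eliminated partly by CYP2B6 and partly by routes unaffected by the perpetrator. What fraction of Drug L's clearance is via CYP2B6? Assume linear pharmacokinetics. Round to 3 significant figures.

0.499

Let x = fm,CYP2B6. Because steady-state concentration ∝ 1/CL, relative clearance fell to 1/1.65 = 0.6061.
Only the CYP2B6 route changed, so 0.6061 = x·0.21 + (1 − x), giving x = 0.499.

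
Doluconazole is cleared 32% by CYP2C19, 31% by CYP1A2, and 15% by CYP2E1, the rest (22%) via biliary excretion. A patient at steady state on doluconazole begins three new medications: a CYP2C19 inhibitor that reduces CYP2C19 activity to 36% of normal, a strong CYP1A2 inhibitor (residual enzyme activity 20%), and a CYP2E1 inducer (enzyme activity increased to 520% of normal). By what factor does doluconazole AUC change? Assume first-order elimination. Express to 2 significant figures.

The CYP2C19 pathway (32% of clearance) falls to 0.36× activity: 0.32 × 0.36 = 0.1152.
The CYP1A2 pathway (31% of clearance) is reduced to 0.2× activity: 0.31 × 0.2 = 0.062.
The CYP2E1 pathway (15% of clearance) increases to 5.2× activity: 0.15 × 5.2 = 0.78.
The remaining 22% of clearance is unaffected.
CL_new/CL_old = 0.1152 + 0.062 + 0.78 + 0.22 = 1.1772.
Net AUC ratio = 1 / 1.1772 = 0.85.

0.85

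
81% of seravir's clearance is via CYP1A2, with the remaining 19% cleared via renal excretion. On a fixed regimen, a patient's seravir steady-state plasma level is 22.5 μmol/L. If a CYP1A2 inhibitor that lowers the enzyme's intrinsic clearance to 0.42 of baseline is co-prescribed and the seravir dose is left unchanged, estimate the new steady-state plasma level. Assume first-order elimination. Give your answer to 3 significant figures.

42.4 μmol/L

The CYP1A2 pathway (81% of clearance) drops to 0.42× activity: 0.81 × 0.42 = 0.3402.
The remaining 19% of clearance is unaffected.
Relative clearance = 0.3402 + 0.19 = 0.5302.
Steady-state plasma level ∝ 1/CL, so new value = 22.5 / 0.5302 = 42.4 μmol/L.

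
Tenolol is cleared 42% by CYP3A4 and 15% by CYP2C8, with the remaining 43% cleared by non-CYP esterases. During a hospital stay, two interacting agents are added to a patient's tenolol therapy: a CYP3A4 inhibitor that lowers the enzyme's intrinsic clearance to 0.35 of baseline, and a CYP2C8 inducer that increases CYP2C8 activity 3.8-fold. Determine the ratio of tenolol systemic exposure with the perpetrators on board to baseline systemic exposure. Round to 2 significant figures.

The CYP3A4 pathway (42% of clearance) falls to 0.35× activity: 0.42 × 0.35 = 0.147.
The CYP2C8 pathway (15% of clearance) increases to 3.8× activity: 0.15 × 3.8 = 0.57.
The remaining 43% of clearance is unaffected.
Relative clearance = 0.147 + 0.57 + 0.43 = 1.147.
Systemic exposure ∝ 1/CL: fold-change = 1 / 1.147 = 0.87.

0.87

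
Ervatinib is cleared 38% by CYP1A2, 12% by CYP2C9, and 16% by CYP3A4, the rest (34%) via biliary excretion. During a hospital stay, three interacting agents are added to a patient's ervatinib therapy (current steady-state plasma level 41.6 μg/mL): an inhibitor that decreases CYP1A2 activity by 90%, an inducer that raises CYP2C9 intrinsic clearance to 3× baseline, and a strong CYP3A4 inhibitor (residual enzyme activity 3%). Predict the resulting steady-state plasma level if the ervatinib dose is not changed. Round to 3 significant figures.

CYP1A2: 0.38 × 0.1 = 0.038
CYP2C9: 0.12 × 3 = 0.36
CYP3A4: 0.16 × 0.03 = 0.0048
Other: 0.34 (unchanged)
CL_new/CL_old = 0.038 + 0.36 + 0.0048 + 0.34 = 0.7428.
Steady-state plasma level ∝ 1/CL: new value = 41.6 / 0.7428 = 56.0 μg/mL.

56.0 μg/mL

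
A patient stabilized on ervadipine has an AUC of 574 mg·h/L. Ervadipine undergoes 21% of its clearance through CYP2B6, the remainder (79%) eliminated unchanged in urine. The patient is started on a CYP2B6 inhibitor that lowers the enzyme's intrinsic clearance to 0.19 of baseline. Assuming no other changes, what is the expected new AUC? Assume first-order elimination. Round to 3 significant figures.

CYP2B6: 0.21 × 0.19 = 0.0399
Other: 0.79 (unchanged)
CL_new/CL_old = 0.0399 + 0.79 = 0.8299.
With dosing unchanged, AUC scales as 1/CL: 574 / 0.8299 = 692 mg·h/L.

692 mg·h/L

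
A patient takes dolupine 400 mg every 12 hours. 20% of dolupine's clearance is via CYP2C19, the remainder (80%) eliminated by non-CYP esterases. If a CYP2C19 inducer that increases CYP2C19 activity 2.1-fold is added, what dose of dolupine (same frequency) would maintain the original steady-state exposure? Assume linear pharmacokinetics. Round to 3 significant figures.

488 mg

The CYP2C19 pathway (20% of clearance) is boosted to 2.1× activity: 0.2 × 2.1 = 0.42.
The remaining 80% of clearance is unaffected.
CL_new/CL_old = 0.42 + 0.8 = 1.22.
Css,avg = (dose rate)/CL, so holding Css fixed requires dose ∝ CL: 400 × 1.22 = 488 mg.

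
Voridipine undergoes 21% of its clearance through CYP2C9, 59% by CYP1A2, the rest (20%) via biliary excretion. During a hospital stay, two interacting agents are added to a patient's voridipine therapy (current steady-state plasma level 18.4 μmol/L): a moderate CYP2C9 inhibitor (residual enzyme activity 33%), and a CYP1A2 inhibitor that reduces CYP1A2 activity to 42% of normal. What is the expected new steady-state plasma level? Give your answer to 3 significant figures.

35.6 μmol/L

The CYP2C9 pathway (21% of clearance) drops to 0.33× activity: 0.21 × 0.33 = 0.0693.
The CYP1A2 pathway (59% of clearance) falls to 0.42× activity: 0.59 × 0.42 = 0.2478.
The remaining 20% of clearance is unaffected.
New clearance relative to baseline: 0.0693 + 0.2478 + 0.2 = 0.5171.
New steady-state plasma level = 18.4 / 0.5171 = 35.6 μmol/L (concentration scales inversely with clearance).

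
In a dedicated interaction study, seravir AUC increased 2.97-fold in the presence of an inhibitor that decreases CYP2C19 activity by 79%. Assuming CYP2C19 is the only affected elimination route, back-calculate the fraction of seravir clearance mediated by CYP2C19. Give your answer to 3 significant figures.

Call the CYP2C19 fraction fm. After the interaction, CL_new/CL_old = fm × 0.21 + (1 − fm).
AUC ratio = 1 / (new CL fraction), so new CL fraction = 1 / 2.97 = 0.3367.
fm × 0.21 + 1 − fm = 0.3367  ⇒  fm × (0.21 − 1) = −0.6633  ⇒  fm = 0.840.

0.840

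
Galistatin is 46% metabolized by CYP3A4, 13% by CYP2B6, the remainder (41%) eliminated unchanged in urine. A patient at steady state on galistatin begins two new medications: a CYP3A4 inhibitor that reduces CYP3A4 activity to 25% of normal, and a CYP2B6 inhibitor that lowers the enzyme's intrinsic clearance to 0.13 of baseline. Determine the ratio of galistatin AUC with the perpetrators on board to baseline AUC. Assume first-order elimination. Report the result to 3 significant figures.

1.85

The CYP3A4 pathway (46% of clearance) drops to 0.25× activity: 0.46 × 0.25 = 0.115.
The CYP2B6 pathway (13% of clearance) is reduced to 0.13× activity: 0.13 × 0.13 = 0.0169.
Non-CYP routes (41%) are unchanged.
CL_new/CL_old = 0.115 + 0.0169 + 0.41 = 0.5419.
Because AUC varies inversely with clearance, the combined effect is 1 / 0.5419 = 1.85.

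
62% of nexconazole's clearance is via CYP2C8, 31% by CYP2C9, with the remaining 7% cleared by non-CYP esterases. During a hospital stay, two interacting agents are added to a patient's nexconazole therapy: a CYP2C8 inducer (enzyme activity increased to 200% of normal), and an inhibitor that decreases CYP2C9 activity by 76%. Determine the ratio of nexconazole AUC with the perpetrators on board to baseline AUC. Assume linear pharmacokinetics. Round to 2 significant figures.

The CYP2C8 pathway (62% of clearance) increases to 2× activity: 0.62 × 2 = 1.24.
The CYP2C9 pathway (31% of clearance) is reduced to 0.24× activity: 0.31 × 0.24 = 0.0744.
Non-CYP routes (7%) are unchanged.
Relative clearance = 1.24 + 0.0744 + 0.07 = 1.3844.
AUC ∝ 1/CL: fold-change = 1 / 1.3844 = 0.72.

0.72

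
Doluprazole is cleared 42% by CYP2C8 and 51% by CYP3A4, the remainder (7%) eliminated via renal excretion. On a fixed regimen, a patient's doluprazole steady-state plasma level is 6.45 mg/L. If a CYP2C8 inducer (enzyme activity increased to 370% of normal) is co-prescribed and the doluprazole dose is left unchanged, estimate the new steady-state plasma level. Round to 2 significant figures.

3.0 mg/L

The CYP2C8 pathway (42% of clearance) increases to 3.7× activity: 0.42 × 3.7 = 1.554.
CYP3A4 (51%) and the residual 7% are unaffected.
Relative clearance = 1.554 + 0.51 + 0.07 = 2.134.
Steady-state plasma level ∝ 1/CL, so new value = 6.45 / 2.134 = 3.0 mg/L.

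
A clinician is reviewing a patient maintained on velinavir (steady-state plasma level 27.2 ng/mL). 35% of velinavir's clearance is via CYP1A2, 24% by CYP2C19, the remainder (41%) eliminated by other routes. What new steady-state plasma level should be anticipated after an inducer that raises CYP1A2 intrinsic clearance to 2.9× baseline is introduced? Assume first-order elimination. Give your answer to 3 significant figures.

16.3 ng/mL

The CYP1A2 pathway (35% of clearance) is boosted to 2.9× activity: 0.35 × 2.9 = 1.015.
CYP2C19 (24%) and the residual 41% are unaffected.
Relative clearance = 1.015 + 0.24 + 0.41 = 1.665.
With dosing unchanged, steady-state plasma level scales as 1/CL: 27.2 / 1.665 = 16.3 ng/mL.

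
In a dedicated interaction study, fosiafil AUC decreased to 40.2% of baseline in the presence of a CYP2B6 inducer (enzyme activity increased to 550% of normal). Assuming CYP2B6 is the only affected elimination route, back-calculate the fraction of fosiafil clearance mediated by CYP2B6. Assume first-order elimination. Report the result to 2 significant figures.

Call the CYP2B6 fraction fm. After the interaction, CL_new/CL_old = fm × 5.5 + (1 − fm).
AUC ratio = 1 / (new CL fraction), so new CL fraction = 1 / 0.402 = 2.488.
fm × 5.5 + 1 − fm = 2.488  ⇒  fm × (5.5 − 1) = 1.488  ⇒  fm = 0.33.

0.33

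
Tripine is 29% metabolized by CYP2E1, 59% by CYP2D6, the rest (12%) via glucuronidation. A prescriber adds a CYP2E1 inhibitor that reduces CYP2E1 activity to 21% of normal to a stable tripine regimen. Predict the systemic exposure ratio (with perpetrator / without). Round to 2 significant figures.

1.3

CYP2E1: 0.29 × 0.21 = 0.0609
CYP2D6: 0.59 (unchanged)
Other: 0.12 (unchanged)
Relative clearance = 0.0609 + 0.59 + 0.12 = 0.7709.
Systemic exposure ratio = CL_old/CL_new = 1 / 0.7709 = 1.3.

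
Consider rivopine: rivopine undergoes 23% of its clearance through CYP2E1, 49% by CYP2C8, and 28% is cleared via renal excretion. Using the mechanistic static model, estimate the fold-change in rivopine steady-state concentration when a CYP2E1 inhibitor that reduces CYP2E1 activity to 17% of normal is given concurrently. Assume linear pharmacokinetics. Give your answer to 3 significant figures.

CYP2E1: 0.23 × 0.17 = 0.0391
CYP2C8: 0.49 (unchanged)
Other: 0.28 (unchanged)
Relative clearance = 0.0391 + 0.49 + 0.28 = 0.8091.
Steady-state concentration is inversely proportional to clearance, so the fold-change is 1 / 0.8091 = 1.24.

1.24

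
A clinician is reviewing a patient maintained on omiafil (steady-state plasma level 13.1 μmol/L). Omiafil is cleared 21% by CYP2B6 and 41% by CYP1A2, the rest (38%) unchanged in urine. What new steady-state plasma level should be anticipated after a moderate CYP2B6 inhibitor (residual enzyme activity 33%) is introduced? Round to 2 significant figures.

15 μmol/L

CYP2B6: 0.21 × 0.33 = 0.0693
CYP1A2: 0.41 (unchanged)
Other: 0.38 (unchanged)
Relative clearance = 0.0693 + 0.41 + 0.38 = 0.8593.
New steady-state plasma level = baseline ÷ relative clearance = 13.1 / 0.8593 = 15 μmol/L.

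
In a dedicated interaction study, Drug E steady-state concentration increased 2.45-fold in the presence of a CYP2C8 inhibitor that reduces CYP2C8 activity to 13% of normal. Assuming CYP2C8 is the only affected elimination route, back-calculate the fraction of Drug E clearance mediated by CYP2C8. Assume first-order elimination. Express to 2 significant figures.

0.68

Write x for the fraction cleared via CYP2C8. The observed steady-state concentration change means clearance fell to 1/2.45 = 0.4082 of baseline.
Only the CYP2C8 route changed, so 0.4082 = x·0.13 + (1 − x), giving x = 0.68.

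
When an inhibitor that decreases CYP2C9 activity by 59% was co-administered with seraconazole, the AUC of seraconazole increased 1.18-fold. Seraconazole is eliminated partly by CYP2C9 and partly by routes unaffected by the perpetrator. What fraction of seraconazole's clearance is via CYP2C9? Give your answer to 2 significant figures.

0.26

Let x = fm,CYP2C9. Because AUC ∝ 1/CL, relative clearance fell to 1/1.18 = 0.8475.
Setting x·0.41 + (1 − x) = 0.8475 and solving: x = (0.8475 − 1)/(0.41 − 1) = 0.26.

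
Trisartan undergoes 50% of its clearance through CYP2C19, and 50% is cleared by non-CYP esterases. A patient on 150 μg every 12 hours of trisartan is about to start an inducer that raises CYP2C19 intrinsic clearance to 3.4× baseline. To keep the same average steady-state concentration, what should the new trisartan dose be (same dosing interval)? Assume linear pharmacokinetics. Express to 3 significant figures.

330 μg

CYP2C19: 0.5 × 3.4 = 1.7
Other: 0.5 (unchanged)
CL_new/CL_old = 1.7 + 0.5 = 2.2.
Css,avg = (dose rate)/CL, so holding Css fixed requires dose ∝ CL: 150 × 2.2 = 330 μg.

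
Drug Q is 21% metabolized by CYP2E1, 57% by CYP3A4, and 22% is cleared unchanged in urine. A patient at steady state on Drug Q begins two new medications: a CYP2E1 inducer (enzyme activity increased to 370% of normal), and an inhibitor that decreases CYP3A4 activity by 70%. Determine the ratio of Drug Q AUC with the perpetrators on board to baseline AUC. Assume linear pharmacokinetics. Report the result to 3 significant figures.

The CYP2E1 pathway (21% of clearance) increases to 3.7× activity: 0.21 × 3.7 = 0.777.
The CYP3A4 pathway (57% of clearance) falls to 0.3× activity: 0.57 × 0.3 = 0.171.
The remaining 22% of clearance is unaffected.
New clearance relative to baseline: 0.777 + 0.171 + 0.22 = 1.168.
Net AUC ratio = 1 / 1.168 = 0.856.

0.856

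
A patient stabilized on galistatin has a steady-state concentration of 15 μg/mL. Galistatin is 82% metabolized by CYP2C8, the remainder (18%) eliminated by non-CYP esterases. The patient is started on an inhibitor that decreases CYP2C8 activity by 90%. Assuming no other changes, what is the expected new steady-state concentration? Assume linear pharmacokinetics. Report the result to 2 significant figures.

CYP2C8: 0.82 × 0.1 = 0.082
Other: 0.18 (unchanged)
New clearance relative to baseline: 0.082 + 0.18 = 0.262.
With dosing unchanged, steady-state concentration scales as 1/CL: 15 / 0.262 = 57 μg/mL.

57 μg/mL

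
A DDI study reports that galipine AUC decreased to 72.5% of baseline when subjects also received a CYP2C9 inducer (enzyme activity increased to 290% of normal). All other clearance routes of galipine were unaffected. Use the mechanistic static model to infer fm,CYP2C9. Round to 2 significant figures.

0.20

CL'/CL = 1 / 0.725 = 1.379
2.9·fm + (1 − fm) = 1.379
fm = (1.379 − 1) / (2.9 − 1) = 0.20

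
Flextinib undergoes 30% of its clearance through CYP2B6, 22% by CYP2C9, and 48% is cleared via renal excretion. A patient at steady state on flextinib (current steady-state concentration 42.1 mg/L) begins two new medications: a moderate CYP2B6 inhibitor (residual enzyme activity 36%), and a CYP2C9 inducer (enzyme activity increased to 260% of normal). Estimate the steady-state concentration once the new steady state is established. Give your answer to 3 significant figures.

The CYP2B6 pathway (30% of clearance) is reduced to 0.36× activity: 0.3 × 0.36 = 0.108.
The CYP2C9 pathway (22% of clearance) increases to 2.6× activity: 0.22 × 2.6 = 0.572.
The remaining 48% of clearance is unaffected.
New clearance relative to baseline: 0.108 + 0.572 + 0.48 = 1.16.
New steady-state concentration = 42.1 / 1.16 = 36.3 mg/L (concentration scales inversely with clearance).

36.3 mg/L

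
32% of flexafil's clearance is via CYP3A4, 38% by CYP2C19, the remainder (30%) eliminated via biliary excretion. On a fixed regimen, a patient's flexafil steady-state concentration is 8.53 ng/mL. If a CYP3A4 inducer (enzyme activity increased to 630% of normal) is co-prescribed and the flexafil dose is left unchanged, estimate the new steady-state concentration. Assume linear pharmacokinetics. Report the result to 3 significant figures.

CYP3A4: 0.32 × 6.3 = 2.016
CYP2C19: 0.38 (unchanged)
Other: 0.3 (unchanged)
CL_new/CL_old = 2.016 + 0.38 + 0.3 = 2.696.
With dosing unchanged, steady-state concentration scales as 1/CL: 8.53 / 2.696 = 3.16 ng/mL.

3.16 ng/mL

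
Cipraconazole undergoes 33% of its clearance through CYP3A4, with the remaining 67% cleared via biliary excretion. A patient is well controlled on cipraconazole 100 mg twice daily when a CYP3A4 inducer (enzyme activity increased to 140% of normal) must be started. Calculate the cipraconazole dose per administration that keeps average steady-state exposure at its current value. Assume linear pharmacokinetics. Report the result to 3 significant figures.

113 mg

CYP3A4: 0.33 × 1.4 = 0.462
Other: 0.67 (unchanged)
New clearance relative to baseline: 0.462 + 0.67 = 1.132.
Css,avg = (dose rate)/CL, so holding Css fixed requires dose ∝ CL: 100 × 1.132 = 113 mg.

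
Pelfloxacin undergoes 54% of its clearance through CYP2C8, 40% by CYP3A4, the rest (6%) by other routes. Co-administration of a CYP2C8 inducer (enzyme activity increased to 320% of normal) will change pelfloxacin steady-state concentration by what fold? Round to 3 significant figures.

CYP2C8: 0.54 × 3.2 = 1.728
CYP3A4: 0.4 (unchanged)
Other: 0.06 (unchanged)
Relative clearance = 1.728 + 0.4 + 0.06 = 2.188.
Since steady-state concentration ∝ 1/CL, the ratio is 1 / 2.188 = 0.457.

0.457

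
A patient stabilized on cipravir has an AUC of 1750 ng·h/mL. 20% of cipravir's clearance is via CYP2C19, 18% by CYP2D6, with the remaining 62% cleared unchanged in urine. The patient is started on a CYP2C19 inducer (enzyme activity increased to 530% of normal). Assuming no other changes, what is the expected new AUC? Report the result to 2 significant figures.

The CYP2C19 pathway (20% of clearance) is boosted to 5.3× activity: 0.2 × 5.3 = 1.06.
CYP2D6 (18%) and the residual 62% are unaffected.
Relative clearance = 1.06 + 0.18 + 0.62 = 1.86.
With dosing unchanged, AUC scales as 1/CL: 1750 / 1.86 = 9.4 × 10² ng·h/mL.

9.4 × 10² ng·h/mL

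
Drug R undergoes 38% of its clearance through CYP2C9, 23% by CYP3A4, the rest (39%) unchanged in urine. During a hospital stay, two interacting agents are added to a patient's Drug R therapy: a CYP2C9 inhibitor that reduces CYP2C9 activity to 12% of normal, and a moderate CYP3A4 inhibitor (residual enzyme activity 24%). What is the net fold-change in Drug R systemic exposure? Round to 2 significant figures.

The CYP2C9 pathway (38% of clearance) falls to 0.12× activity: 0.38 × 0.12 = 0.0456.
The CYP3A4 pathway (23% of clearance) falls to 0.24× activity: 0.23 × 0.24 = 0.0552.
Non-CYP routes (39%) are unchanged.
New clearance relative to baseline: 0.0456 + 0.0552 + 0.39 = 0.4908.
Net systemic exposure ratio = 1 / 0.4908 = 2.0.

2.0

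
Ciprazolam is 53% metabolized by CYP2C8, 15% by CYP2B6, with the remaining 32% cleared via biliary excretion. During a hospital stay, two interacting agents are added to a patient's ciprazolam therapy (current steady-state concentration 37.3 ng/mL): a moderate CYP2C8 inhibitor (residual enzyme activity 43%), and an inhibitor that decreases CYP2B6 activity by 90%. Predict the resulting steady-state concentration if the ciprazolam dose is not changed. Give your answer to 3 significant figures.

The CYP2C8 pathway (53% of clearance) drops to 0.43× activity: 0.53 × 0.43 = 0.2279.
The CYP2B6 pathway (15% of clearance) is reduced to 0.1× activity: 0.15 × 0.1 = 0.015.
The remaining 32% of clearance is unaffected.
Relative clearance = 0.2279 + 0.015 + 0.32 = 0.5629.
New steady-state concentration = 37.3 / 0.5629 = 66.3 ng/mL (concentration scales inversely with clearance).

66.3 ng/mL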